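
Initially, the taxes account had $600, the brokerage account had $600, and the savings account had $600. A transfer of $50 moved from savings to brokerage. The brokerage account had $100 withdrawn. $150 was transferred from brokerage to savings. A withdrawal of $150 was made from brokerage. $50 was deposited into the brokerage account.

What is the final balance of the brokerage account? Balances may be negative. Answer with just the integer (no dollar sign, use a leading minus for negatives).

Tracking account balances step by step:
Start: taxes=600, brokerage=600, savings=600
Event 1 (transfer 50 savings -> brokerage): savings: 600 - 50 = 550, brokerage: 600 + 50 = 650. Balances: taxes=600, brokerage=650, savings=550
Event 2 (withdraw 100 from brokerage): brokerage: 650 - 100 = 550. Balances: taxes=600, brokerage=550, savings=550
Event 3 (transfer 150 brokerage -> savings): brokerage: 550 - 150 = 400, savings: 550 + 150 = 700. Balances: taxes=600, brokerage=400, savings=700
Event 4 (withdraw 150 from brokerage): brokerage: 400 - 150 = 250. Balances: taxes=600, brokerage=250, savings=700
Event 5 (deposit 50 to brokerage): brokerage: 250 + 50 = 300. Balances: taxes=600, brokerage=300, savings=700

Final balance of brokerage: 300

Answer: 300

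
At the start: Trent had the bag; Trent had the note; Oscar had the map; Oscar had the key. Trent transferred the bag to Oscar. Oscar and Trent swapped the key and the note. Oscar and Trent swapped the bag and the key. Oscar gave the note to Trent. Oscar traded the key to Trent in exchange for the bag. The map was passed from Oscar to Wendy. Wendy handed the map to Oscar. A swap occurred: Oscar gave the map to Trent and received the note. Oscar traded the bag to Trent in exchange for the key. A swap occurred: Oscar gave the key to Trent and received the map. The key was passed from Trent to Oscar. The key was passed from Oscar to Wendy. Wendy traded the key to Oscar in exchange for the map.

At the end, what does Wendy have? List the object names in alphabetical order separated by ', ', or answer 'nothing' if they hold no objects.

Tracking all object holders:
Start: bag:Trent, note:Trent, map:Oscar, key:Oscar
Event 1 (give bag: Trent -> Oscar). State: bag:Oscar, note:Trent, map:Oscar, key:Oscar
Event 2 (swap key<->note: now key:Trent, note:Oscar). State: bag:Oscar, note:Oscar, map:Oscar, key:Trent
Event 3 (swap bag<->key: now bag:Trent, key:Oscar). State: bag:Trent, note:Oscar, map:Oscar, key:Oscar
Event 4 (give note: Oscar -> Trent). State: bag:Trent, note:Trent, map:Oscar, key:Oscar
Event 5 (swap key<->bag: now key:Trent, bag:Oscar). State: bag:Oscar, note:Trent, map:Oscar, key:Trent
Event 6 (give map: Oscar -> Wendy). State: bag:Oscar, note:Trent, map:Wendy, key:Trent
Event 7 (give map: Wendy -> Oscar). State: bag:Oscar, note:Trent, map:Oscar, key:Trent
Event 8 (swap map<->note: now map:Trent, note:Oscar). State: bag:Oscar, note:Oscar, map:Trent, key:Trent
Event 9 (swap bag<->key: now bag:Trent, key:Oscar). State: bag:Trent, note:Oscar, map:Trent, key:Oscar
Event 10 (swap key<->map: now key:Trent, map:Oscar). State: bag:Trent, note:Oscar, map:Oscar, key:Trent
Event 11 (give key: Trent -> Oscar). State: bag:Trent, note:Oscar, map:Oscar, key:Oscar
Event 12 (give key: Oscar -> Wendy). State: bag:Trent, note:Oscar, map:Oscar, key:Wendy
Event 13 (swap key<->map: now key:Oscar, map:Wendy). State: bag:Trent, note:Oscar, map:Wendy, key:Oscar

Final state: bag:Trent, note:Oscar, map:Wendy, key:Oscar
Wendy holds: map.

Answer: map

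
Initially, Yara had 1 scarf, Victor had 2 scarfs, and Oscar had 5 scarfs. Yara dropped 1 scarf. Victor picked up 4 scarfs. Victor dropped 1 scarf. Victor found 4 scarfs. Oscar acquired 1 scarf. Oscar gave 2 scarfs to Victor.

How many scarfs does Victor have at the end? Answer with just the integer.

Answer: 11

Derivation:
Tracking counts step by step:
Start: Yara=1, Victor=2, Oscar=5
Event 1 (Yara -1): Yara: 1 -> 0. State: Yara=0, Victor=2, Oscar=5
Event 2 (Victor +4): Victor: 2 -> 6. State: Yara=0, Victor=6, Oscar=5
Event 3 (Victor -1): Victor: 6 -> 5. State: Yara=0, Victor=5, Oscar=5
Event 4 (Victor +4): Victor: 5 -> 9. State: Yara=0, Victor=9, Oscar=5
Event 5 (Oscar +1): Oscar: 5 -> 6. State: Yara=0, Victor=9, Oscar=6
Event 6 (Oscar -> Victor, 2): Oscar: 6 -> 4, Victor: 9 -> 11. State: Yara=0, Victor=11, Oscar=4

Victor's final count: 11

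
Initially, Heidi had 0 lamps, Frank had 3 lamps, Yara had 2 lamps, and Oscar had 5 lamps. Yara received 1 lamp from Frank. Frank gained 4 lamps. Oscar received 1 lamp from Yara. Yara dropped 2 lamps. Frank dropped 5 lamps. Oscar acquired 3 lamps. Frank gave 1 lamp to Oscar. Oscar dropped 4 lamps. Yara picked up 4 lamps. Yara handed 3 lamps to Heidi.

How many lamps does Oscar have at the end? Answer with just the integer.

Tracking counts step by step:
Start: Heidi=0, Frank=3, Yara=2, Oscar=5
Event 1 (Frank -> Yara, 1): Frank: 3 -> 2, Yara: 2 -> 3. State: Heidi=0, Frank=2, Yara=3, Oscar=5
Event 2 (Frank +4): Frank: 2 -> 6. State: Heidi=0, Frank=6, Yara=3, Oscar=5
Event 3 (Yara -> Oscar, 1): Yara: 3 -> 2, Oscar: 5 -> 6. State: Heidi=0, Frank=6, Yara=2, Oscar=6
Event 4 (Yara -2): Yara: 2 -> 0. State: Heidi=0, Frank=6, Yara=0, Oscar=6
Event 5 (Frank -5): Frank: 6 -> 1. State: Heidi=0, Frank=1, Yara=0, Oscar=6
Event 6 (Oscar +3): Oscar: 6 -> 9. State: Heidi=0, Frank=1, Yara=0, Oscar=9
Event 7 (Frank -> Oscar, 1): Frank: 1 -> 0, Oscar: 9 -> 10. State: Heidi=0, Frank=0, Yara=0, Oscar=10
Event 8 (Oscar -4): Oscar: 10 -> 6. State: Heidi=0, Frank=0, Yara=0, Oscar=6
Event 9 (Yara +4): Yara: 0 -> 4. State: Heidi=0, Frank=0, Yara=4, Oscar=6
Event 10 (Yara -> Heidi, 3): Yara: 4 -> 1, Heidi: 0 -> 3. State: Heidi=3, Frank=0, Yara=1, Oscar=6

Oscar's final count: 6

Answer: 6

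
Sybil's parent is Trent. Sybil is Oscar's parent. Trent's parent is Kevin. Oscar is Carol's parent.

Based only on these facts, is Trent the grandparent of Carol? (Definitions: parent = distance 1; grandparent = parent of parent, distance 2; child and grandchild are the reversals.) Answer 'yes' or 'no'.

Answer: no

Derivation:
Reconstructing the parent chain from the given facts:
  Kevin -> Trent -> Sybil -> Oscar -> Carol
(each arrow means 'parent of the next')
Positions in the chain (0 = top):
  position of Kevin: 0
  position of Trent: 1
  position of Sybil: 2
  position of Oscar: 3
  position of Carol: 4

Trent is at position 1, Carol is at position 4; signed distance (j - i) = 3.
'grandparent' requires j - i = 2. Actual distance is 3, so the relation does NOT hold.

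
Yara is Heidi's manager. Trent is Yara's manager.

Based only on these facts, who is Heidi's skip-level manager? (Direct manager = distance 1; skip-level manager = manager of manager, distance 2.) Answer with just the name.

Answer: Trent

Derivation:
Reconstructing the manager chain from the given facts:
  Trent -> Yara -> Heidi
(each arrow means 'manager of the next')
Positions in the chain (0 = top):
  position of Trent: 0
  position of Yara: 1
  position of Heidi: 2

Heidi is at position 2; the skip-level manager is 2 steps up the chain, i.e. position 0: Trent.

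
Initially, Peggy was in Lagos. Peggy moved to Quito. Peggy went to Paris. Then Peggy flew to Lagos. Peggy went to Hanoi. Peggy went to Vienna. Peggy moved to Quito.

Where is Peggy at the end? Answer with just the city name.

Tracking Peggy's location:
Start: Peggy is in Lagos.
After move 1: Lagos -> Quito. Peggy is in Quito.
After move 2: Quito -> Paris. Peggy is in Paris.
After move 3: Paris -> Lagos. Peggy is in Lagos.
After move 4: Lagos -> Hanoi. Peggy is in Hanoi.
After move 5: Hanoi -> Vienna. Peggy is in Vienna.
After move 6: Vienna -> Quito. Peggy is in Quito.

Answer: Quito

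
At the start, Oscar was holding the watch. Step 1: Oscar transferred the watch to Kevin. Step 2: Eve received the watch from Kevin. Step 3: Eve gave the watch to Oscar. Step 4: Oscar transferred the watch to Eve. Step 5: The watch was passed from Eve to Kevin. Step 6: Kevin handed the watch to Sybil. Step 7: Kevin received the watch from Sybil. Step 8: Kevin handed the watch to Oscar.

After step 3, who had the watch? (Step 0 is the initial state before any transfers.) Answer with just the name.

Tracking the watch holder through step 3:
After step 0 (start): Oscar
After step 1: Kevin
After step 2: Eve
After step 3: Oscar

At step 3, the holder is Oscar.

Answer: Oscar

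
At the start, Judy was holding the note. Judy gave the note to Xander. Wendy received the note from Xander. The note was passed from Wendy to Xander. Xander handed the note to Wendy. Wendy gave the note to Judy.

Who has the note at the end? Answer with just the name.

Tracking the note through each event:
Start: Judy has the note.
After event 1: Xander has the note.
After event 2: Wendy has the note.
After event 3: Xander has the note.
After event 4: Wendy has the note.
After event 5: Judy has the note.

Answer: Judy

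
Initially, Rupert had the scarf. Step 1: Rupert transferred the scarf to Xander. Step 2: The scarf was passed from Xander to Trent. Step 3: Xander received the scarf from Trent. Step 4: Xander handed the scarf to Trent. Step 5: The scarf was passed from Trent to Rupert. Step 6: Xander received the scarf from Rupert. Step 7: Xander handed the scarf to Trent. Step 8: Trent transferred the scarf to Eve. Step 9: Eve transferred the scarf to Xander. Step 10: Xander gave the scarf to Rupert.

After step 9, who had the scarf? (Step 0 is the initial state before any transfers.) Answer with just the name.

Tracking the scarf holder through step 9:
After step 0 (start): Rupert
After step 1: Xander
After step 2: Trent
After step 3: Xander
After step 4: Trent
After step 5: Rupert
After step 6: Xander
After step 7: Trent
After step 8: Eve
After step 9: Xander

At step 9, the holder is Xander.

Answer: Xander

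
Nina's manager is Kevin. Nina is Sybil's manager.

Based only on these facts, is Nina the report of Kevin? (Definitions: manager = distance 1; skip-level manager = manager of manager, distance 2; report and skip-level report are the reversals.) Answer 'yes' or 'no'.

Answer: yes

Derivation:
Reconstructing the manager chain from the given facts:
  Kevin -> Nina -> Sybil
(each arrow means 'manager of the next')
Positions in the chain (0 = top):
  position of Kevin: 0
  position of Nina: 1
  position of Sybil: 2

Nina is at position 1, Kevin is at position 0; signed distance (j - i) = -1.
'report' requires j - i = -1. Actual distance is -1, so the relation HOLDS.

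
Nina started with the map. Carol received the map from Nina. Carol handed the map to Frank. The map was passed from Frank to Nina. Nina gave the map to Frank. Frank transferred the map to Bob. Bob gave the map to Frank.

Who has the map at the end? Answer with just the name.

Tracking the map through each event:
Start: Nina has the map.
After event 1: Carol has the map.
After event 2: Frank has the map.
After event 3: Nina has the map.
After event 4: Frank has the map.
After event 5: Bob has the map.
After event 6: Frank has the map.

Answer: Frank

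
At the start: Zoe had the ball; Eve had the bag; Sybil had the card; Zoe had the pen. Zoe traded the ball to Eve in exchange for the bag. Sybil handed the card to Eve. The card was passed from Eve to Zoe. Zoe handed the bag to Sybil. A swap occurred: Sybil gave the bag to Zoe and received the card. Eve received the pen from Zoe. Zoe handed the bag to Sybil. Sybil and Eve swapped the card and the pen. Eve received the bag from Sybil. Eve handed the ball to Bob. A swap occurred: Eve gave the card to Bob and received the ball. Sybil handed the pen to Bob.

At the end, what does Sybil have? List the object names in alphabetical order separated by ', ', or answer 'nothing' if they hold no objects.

Tracking all object holders:
Start: ball:Zoe, bag:Eve, card:Sybil, pen:Zoe
Event 1 (swap ball<->bag: now ball:Eve, bag:Zoe). State: ball:Eve, bag:Zoe, card:Sybil, pen:Zoe
Event 2 (give card: Sybil -> Eve). State: ball:Eve, bag:Zoe, card:Eve, pen:Zoe
Event 3 (give card: Eve -> Zoe). State: ball:Eve, bag:Zoe, card:Zoe, pen:Zoe
Event 4 (give bag: Zoe -> Sybil). State: ball:Eve, bag:Sybil, card:Zoe, pen:Zoe
Event 5 (swap bag<->card: now bag:Zoe, card:Sybil). State: ball:Eve, bag:Zoe, card:Sybil, pen:Zoe
Event 6 (give pen: Zoe -> Eve). State: ball:Eve, bag:Zoe, card:Sybil, pen:Eve
Event 7 (give bag: Zoe -> Sybil). State: ball:Eve, bag:Sybil, card:Sybil, pen:Eve
Event 8 (swap card<->pen: now card:Eve, pen:Sybil). State: ball:Eve, bag:Sybil, card:Eve, pen:Sybil
Event 9 (give bag: Sybil -> Eve). State: ball:Eve, bag:Eve, card:Eve, pen:Sybil
Event 10 (give ball: Eve -> Bob). State: ball:Bob, bag:Eve, card:Eve, pen:Sybil
Event 11 (swap card<->ball: now card:Bob, ball:Eve). State: ball:Eve, bag:Eve, card:Bob, pen:Sybil
Event 12 (give pen: Sybil -> Bob). State: ball:Eve, bag:Eve, card:Bob, pen:Bob

Final state: ball:Eve, bag:Eve, card:Bob, pen:Bob
Sybil holds: (nothing).

Answer: nothing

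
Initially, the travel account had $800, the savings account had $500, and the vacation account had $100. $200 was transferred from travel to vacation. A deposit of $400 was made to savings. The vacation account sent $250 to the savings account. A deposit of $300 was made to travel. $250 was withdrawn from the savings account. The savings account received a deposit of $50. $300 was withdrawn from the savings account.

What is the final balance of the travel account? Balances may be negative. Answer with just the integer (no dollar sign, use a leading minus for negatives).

Tracking account balances step by step:
Start: travel=800, savings=500, vacation=100
Event 1 (transfer 200 travel -> vacation): travel: 800 - 200 = 600, vacation: 100 + 200 = 300. Balances: travel=600, savings=500, vacation=300
Event 2 (deposit 400 to savings): savings: 500 + 400 = 900. Balances: travel=600, savings=900, vacation=300
Event 3 (transfer 250 vacation -> savings): vacation: 300 - 250 = 50, savings: 900 + 250 = 1150. Balances: travel=600, savings=1150, vacation=50
Event 4 (deposit 300 to travel): travel: 600 + 300 = 900. Balances: travel=900, savings=1150, vacation=50
Event 5 (withdraw 250 from savings): savings: 1150 - 250 = 900. Balances: travel=900, savings=900, vacation=50
Event 6 (deposit 50 to savings): savings: 900 + 50 = 950. Balances: travel=900, savings=950, vacation=50
Event 7 (withdraw 300 from savings): savings: 950 - 300 = 650. Balances: travel=900, savings=650, vacation=50

Final balance of travel: 900

Answer: 900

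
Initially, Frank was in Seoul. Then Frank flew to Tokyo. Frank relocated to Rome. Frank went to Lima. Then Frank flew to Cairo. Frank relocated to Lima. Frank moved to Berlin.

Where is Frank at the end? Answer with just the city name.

Tracking Frank's location:
Start: Frank is in Seoul.
After move 1: Seoul -> Tokyo. Frank is in Tokyo.
After move 2: Tokyo -> Rome. Frank is in Rome.
After move 3: Rome -> Lima. Frank is in Lima.
After move 4: Lima -> Cairo. Frank is in Cairo.
After move 5: Cairo -> Lima. Frank is in Lima.
After move 6: Lima -> Berlin. Frank is in Berlin.

Answer: Berlin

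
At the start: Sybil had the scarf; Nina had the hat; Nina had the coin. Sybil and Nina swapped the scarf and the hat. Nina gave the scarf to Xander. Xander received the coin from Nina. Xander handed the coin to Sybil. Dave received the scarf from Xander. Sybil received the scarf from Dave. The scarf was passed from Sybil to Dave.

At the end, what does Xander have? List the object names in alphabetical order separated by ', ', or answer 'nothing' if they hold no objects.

Tracking all object holders:
Start: scarf:Sybil, hat:Nina, coin:Nina
Event 1 (swap scarf<->hat: now scarf:Nina, hat:Sybil). State: scarf:Nina, hat:Sybil, coin:Nina
Event 2 (give scarf: Nina -> Xander). State: scarf:Xander, hat:Sybil, coin:Nina
Event 3 (give coin: Nina -> Xander). State: scarf:Xander, hat:Sybil, coin:Xander
Event 4 (give coin: Xander -> Sybil). State: scarf:Xander, hat:Sybil, coin:Sybil
Event 5 (give scarf: Xander -> Dave). State: scarf:Dave, hat:Sybil, coin:Sybil
Event 6 (give scarf: Dave -> Sybil). State: scarf:Sybil, hat:Sybil, coin:Sybil
Event 7 (give scarf: Sybil -> Dave). State: scarf:Dave, hat:Sybil, coin:Sybil

Final state: scarf:Dave, hat:Sybil, coin:Sybil
Xander holds: (nothing).

Answer: nothing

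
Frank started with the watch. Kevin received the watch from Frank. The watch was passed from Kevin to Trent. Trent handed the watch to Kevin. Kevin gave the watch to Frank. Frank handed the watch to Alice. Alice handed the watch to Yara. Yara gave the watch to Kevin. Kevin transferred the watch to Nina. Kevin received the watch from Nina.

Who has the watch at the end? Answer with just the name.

Tracking the watch through each event:
Start: Frank has the watch.
After event 1: Kevin has the watch.
After event 2: Trent has the watch.
After event 3: Kevin has the watch.
After event 4: Frank has the watch.
After event 5: Alice has the watch.
After event 6: Yara has the watch.
After event 7: Kevin has the watch.
After event 8: Nina has the watch.
After event 9: Kevin has the watch.

Answer: Kevin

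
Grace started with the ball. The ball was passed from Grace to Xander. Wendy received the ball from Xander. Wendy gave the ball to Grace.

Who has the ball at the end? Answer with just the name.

Answer: Grace

Derivation:
Tracking the ball through each event:
Start: Grace has the ball.
After event 1: Xander has the ball.
After event 2: Wendy has the ball.
After event 3: Grace has the ball.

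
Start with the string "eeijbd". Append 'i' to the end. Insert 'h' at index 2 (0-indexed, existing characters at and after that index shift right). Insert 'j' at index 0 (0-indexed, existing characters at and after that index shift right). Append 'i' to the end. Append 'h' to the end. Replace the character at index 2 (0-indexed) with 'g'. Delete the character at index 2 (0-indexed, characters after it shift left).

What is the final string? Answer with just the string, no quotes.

Answer: jehijbdiih

Derivation:
Applying each edit step by step:
Start: "eeijbd"
Op 1 (append 'i'): "eeijbd" -> "eeijbdi"
Op 2 (insert 'h' at idx 2): "eeijbdi" -> "eehijbdi"
Op 3 (insert 'j' at idx 0): "eehijbdi" -> "jeehijbdi"
Op 4 (append 'i'): "jeehijbdi" -> "jeehijbdii"
Op 5 (append 'h'): "jeehijbdii" -> "jeehijbdiih"
Op 6 (replace idx 2: 'e' -> 'g'): "jeehijbdiih" -> "jeghijbdiih"
Op 7 (delete idx 2 = 'g'): "jeghijbdiih" -> "jehijbdiih"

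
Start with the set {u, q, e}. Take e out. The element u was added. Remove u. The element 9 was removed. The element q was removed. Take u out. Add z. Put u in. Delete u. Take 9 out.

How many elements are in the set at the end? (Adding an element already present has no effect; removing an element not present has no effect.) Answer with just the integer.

Answer: 1

Derivation:
Tracking the set through each operation:
Start: {e, q, u}
Event 1 (remove e): removed. Set: {q, u}
Event 2 (add u): already present, no change. Set: {q, u}
Event 3 (remove u): removed. Set: {q}
Event 4 (remove 9): not present, no change. Set: {q}
Event 5 (remove q): removed. Set: {}
Event 6 (remove u): not present, no change. Set: {}
Event 7 (add z): added. Set: {z}
Event 8 (add u): added. Set: {u, z}
Event 9 (remove u): removed. Set: {z}
Event 10 (remove 9): not present, no change. Set: {z}

Final set: {z} (size 1)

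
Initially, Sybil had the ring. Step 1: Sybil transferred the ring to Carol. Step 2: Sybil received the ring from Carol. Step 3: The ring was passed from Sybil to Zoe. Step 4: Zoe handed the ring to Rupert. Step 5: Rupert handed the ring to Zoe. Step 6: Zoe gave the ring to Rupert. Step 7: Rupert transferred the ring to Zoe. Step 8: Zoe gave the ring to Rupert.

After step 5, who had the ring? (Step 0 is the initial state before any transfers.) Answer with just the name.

Tracking the ring holder through step 5:
After step 0 (start): Sybil
After step 1: Carol
After step 2: Sybil
After step 3: Zoe
After step 4: Rupert
After step 5: Zoe

At step 5, the holder is Zoe.

Answer: Zoe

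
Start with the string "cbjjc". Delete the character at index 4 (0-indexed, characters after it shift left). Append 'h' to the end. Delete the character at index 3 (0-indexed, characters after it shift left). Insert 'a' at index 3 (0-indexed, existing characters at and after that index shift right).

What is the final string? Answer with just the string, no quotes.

Answer: cbjah

Derivation:
Applying each edit step by step:
Start: "cbjjc"
Op 1 (delete idx 4 = 'c'): "cbjjc" -> "cbjj"
Op 2 (append 'h'): "cbjj" -> "cbjjh"
Op 3 (delete idx 3 = 'j'): "cbjjh" -> "cbjh"
Op 4 (insert 'a' at idx 3): "cbjh" -> "cbjah"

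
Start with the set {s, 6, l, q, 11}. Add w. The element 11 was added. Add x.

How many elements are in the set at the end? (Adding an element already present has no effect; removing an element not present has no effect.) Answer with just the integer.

Tracking the set through each operation:
Start: {11, 6, l, q, s}
Event 1 (add w): added. Set: {11, 6, l, q, s, w}
Event 2 (add 11): already present, no change. Set: {11, 6, l, q, s, w}
Event 3 (add x): added. Set: {11, 6, l, q, s, w, x}

Final set: {11, 6, l, q, s, w, x} (size 7)

Answer: 7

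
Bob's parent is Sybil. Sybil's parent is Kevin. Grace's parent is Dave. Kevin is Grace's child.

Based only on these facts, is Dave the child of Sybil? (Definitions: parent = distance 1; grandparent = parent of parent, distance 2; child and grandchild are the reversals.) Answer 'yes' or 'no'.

Reconstructing the parent chain from the given facts:
  Dave -> Grace -> Kevin -> Sybil -> Bob
(each arrow means 'parent of the next')
Positions in the chain (0 = top):
  position of Dave: 0
  position of Grace: 1
  position of Kevin: 2
  position of Sybil: 3
  position of Bob: 4

Dave is at position 0, Sybil is at position 3; signed distance (j - i) = 3.
'child' requires j - i = -1. Actual distance is 3, so the relation does NOT hold.

Answer: no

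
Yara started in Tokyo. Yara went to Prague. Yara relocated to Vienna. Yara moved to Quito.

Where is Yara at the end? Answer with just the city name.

Answer: Quito

Derivation:
Tracking Yara's location:
Start: Yara is in Tokyo.
After move 1: Tokyo -> Prague. Yara is in Prague.
After move 2: Prague -> Vienna. Yara is in Vienna.
After move 3: Vienna -> Quito. Yara is in Quito.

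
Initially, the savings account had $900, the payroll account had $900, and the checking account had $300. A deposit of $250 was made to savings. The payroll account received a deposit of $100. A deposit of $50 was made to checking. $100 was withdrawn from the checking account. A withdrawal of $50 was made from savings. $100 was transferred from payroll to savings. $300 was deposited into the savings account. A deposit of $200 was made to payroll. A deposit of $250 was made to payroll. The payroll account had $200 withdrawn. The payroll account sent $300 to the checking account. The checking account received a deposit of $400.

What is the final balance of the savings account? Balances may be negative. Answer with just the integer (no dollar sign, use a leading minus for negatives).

Answer: 1500

Derivation:
Tracking account balances step by step:
Start: savings=900, payroll=900, checking=300
Event 1 (deposit 250 to savings): savings: 900 + 250 = 1150. Balances: savings=1150, payroll=900, checking=300
Event 2 (deposit 100 to payroll): payroll: 900 + 100 = 1000. Balances: savings=1150, payroll=1000, checking=300
Event 3 (deposit 50 to checking): checking: 300 + 50 = 350. Balances: savings=1150, payroll=1000, checking=350
Event 4 (withdraw 100 from checking): checking: 350 - 100 = 250. Balances: savings=1150, payroll=1000, checking=250
Event 5 (withdraw 50 from savings): savings: 1150 - 50 = 1100. Balances: savings=1100, payroll=1000, checking=250
Event 6 (transfer 100 payroll -> savings): payroll: 1000 - 100 = 900, savings: 1100 + 100 = 1200. Balances: savings=1200, payroll=900, checking=250
Event 7 (deposit 300 to savings): savings: 1200 + 300 = 1500. Balances: savings=1500, payroll=900, checking=250
Event 8 (deposit 200 to payroll): payroll: 900 + 200 = 1100. Balances: savings=1500, payroll=1100, checking=250
Event 9 (deposit 250 to payroll): payroll: 1100 + 250 = 1350. Balances: savings=1500, payroll=1350, checking=250
Event 10 (withdraw 200 from payroll): payroll: 1350 - 200 = 1150. Balances: savings=1500, payroll=1150, checking=250
Event 11 (transfer 300 payroll -> checking): payroll: 1150 - 300 = 850, checking: 250 + 300 = 550. Balances: savings=1500, payroll=850, checking=550
Event 12 (deposit 400 to checking): checking: 550 + 400 = 950. Balances: savings=1500, payroll=850, checking=950

Final balance of savings: 1500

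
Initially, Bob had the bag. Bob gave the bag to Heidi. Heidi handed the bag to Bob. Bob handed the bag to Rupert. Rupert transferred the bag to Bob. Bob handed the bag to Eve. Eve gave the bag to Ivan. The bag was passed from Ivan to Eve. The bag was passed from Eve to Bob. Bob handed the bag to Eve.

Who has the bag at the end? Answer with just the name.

Tracking the bag through each event:
Start: Bob has the bag.
After event 1: Heidi has the bag.
After event 2: Bob has the bag.
After event 3: Rupert has the bag.
After event 4: Bob has the bag.
After event 5: Eve has the bag.
After event 6: Ivan has the bag.
After event 7: Eve has the bag.
After event 8: Bob has the bag.
After event 9: Eve has the bag.

Answer: Eve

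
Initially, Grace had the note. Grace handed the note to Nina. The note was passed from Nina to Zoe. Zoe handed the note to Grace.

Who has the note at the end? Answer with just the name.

Answer: Grace

Derivation:
Tracking the note through each event:
Start: Grace has the note.
After event 1: Nina has the note.
After event 2: Zoe has the note.
After event 3: Grace has the note.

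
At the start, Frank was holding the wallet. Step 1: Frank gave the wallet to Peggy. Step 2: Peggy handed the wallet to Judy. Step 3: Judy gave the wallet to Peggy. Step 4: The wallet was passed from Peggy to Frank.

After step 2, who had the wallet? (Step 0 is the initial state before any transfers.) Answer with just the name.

Tracking the wallet holder through step 2:
After step 0 (start): Frank
After step 1: Peggy
After step 2: Judy

At step 2, the holder is Judy.

Answer: Judy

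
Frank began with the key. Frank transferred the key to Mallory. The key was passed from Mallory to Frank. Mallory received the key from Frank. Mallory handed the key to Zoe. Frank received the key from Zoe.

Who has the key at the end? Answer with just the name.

Tracking the key through each event:
Start: Frank has the key.
After event 1: Mallory has the key.
After event 2: Frank has the key.
After event 3: Mallory has the key.
After event 4: Zoe has the key.
After event 5: Frank has the key.

Answer: Frank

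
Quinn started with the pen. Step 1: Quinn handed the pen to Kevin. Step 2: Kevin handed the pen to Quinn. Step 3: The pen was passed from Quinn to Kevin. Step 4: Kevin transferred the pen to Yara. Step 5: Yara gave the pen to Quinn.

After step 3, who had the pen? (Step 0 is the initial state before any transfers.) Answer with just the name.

Answer: Kevin

Derivation:
Tracking the pen holder through step 3:
After step 0 (start): Quinn
After step 1: Kevin
After step 2: Quinn
After step 3: Kevin

At step 3, the holder is Kevin.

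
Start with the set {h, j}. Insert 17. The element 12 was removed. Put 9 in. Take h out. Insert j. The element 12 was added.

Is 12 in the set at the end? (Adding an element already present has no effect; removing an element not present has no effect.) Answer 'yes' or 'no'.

Answer: yes

Derivation:
Tracking the set through each operation:
Start: {h, j}
Event 1 (add 17): added. Set: {17, h, j}
Event 2 (remove 12): not present, no change. Set: {17, h, j}
Event 3 (add 9): added. Set: {17, 9, h, j}
Event 4 (remove h): removed. Set: {17, 9, j}
Event 5 (add j): already present, no change. Set: {17, 9, j}
Event 6 (add 12): added. Set: {12, 17, 9, j}

Final set: {12, 17, 9, j} (size 4)
12 is in the final set.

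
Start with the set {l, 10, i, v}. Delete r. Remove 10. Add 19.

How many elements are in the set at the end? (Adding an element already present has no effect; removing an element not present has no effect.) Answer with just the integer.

Answer: 4

Derivation:
Tracking the set through each operation:
Start: {10, i, l, v}
Event 1 (remove r): not present, no change. Set: {10, i, l, v}
Event 2 (remove 10): removed. Set: {i, l, v}
Event 3 (add 19): added. Set: {19, i, l, v}

Final set: {19, i, l, v} (size 4)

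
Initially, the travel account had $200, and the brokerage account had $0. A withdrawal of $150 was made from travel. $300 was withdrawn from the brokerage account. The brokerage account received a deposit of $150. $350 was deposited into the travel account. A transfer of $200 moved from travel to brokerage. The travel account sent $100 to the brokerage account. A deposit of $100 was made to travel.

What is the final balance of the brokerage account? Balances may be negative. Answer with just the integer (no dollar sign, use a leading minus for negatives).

Tracking account balances step by step:
Start: travel=200, brokerage=0
Event 1 (withdraw 150 from travel): travel: 200 - 150 = 50. Balances: travel=50, brokerage=0
Event 2 (withdraw 300 from brokerage): brokerage: 0 - 300 = -300. Balances: travel=50, brokerage=-300
Event 3 (deposit 150 to brokerage): brokerage: -300 + 150 = -150. Balances: travel=50, brokerage=-150
Event 4 (deposit 350 to travel): travel: 50 + 350 = 400. Balances: travel=400, brokerage=-150
Event 5 (transfer 200 travel -> brokerage): travel: 400 - 200 = 200, brokerage: -150 + 200 = 50. Balances: travel=200, brokerage=50
Event 6 (transfer 100 travel -> brokerage): travel: 200 - 100 = 100, brokerage: 50 + 100 = 150. Balances: travel=100, brokerage=150
Event 7 (deposit 100 to travel): travel: 100 + 100 = 200. Balances: travel=200, brokerage=150

Final balance of brokerage: 150

Answer: 150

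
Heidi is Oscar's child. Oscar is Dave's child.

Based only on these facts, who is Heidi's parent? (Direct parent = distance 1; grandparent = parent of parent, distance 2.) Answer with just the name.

Reconstructing the parent chain from the given facts:
  Dave -> Oscar -> Heidi
(each arrow means 'parent of the next')
Positions in the chain (0 = top):
  position of Dave: 0
  position of Oscar: 1
  position of Heidi: 2

Heidi is at position 2; the parent is 1 step up the chain, i.e. position 1: Oscar.

Answer: Oscar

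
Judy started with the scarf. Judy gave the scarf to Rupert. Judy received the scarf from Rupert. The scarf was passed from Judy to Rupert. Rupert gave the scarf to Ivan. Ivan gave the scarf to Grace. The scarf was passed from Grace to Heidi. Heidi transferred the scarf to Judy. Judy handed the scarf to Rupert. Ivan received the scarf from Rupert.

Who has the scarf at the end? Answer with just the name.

Answer: Ivan

Derivation:
Tracking the scarf through each event:
Start: Judy has the scarf.
After event 1: Rupert has the scarf.
After event 2: Judy has the scarf.
After event 3: Rupert has the scarf.
After event 4: Ivan has the scarf.
After event 5: Grace has the scarf.
After event 6: Heidi has the scarf.
After event 7: Judy has the scarf.
After event 8: Rupert has the scarf.
After event 9: Ivan has the scarf.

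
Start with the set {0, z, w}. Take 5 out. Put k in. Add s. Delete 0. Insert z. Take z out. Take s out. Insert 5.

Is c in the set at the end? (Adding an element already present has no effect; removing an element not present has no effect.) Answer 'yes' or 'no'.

Tracking the set through each operation:
Start: {0, w, z}
Event 1 (remove 5): not present, no change. Set: {0, w, z}
Event 2 (add k): added. Set: {0, k, w, z}
Event 3 (add s): added. Set: {0, k, s, w, z}
Event 4 (remove 0): removed. Set: {k, s, w, z}
Event 5 (add z): already present, no change. Set: {k, s, w, z}
Event 6 (remove z): removed. Set: {k, s, w}
Event 7 (remove s): removed. Set: {k, w}
Event 8 (add 5): added. Set: {5, k, w}

Final set: {5, k, w} (size 3)
c is NOT in the final set.

Answer: no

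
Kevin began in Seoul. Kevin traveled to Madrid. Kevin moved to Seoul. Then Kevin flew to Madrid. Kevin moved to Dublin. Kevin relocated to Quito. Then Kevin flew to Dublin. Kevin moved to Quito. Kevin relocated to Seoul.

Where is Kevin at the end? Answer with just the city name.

Answer: Seoul

Derivation:
Tracking Kevin's location:
Start: Kevin is in Seoul.
After move 1: Seoul -> Madrid. Kevin is in Madrid.
After move 2: Madrid -> Seoul. Kevin is in Seoul.
After move 3: Seoul -> Madrid. Kevin is in Madrid.
After move 4: Madrid -> Dublin. Kevin is in Dublin.
After move 5: Dublin -> Quito. Kevin is in Quito.
After move 6: Quito -> Dublin. Kevin is in Dublin.
After move 7: Dublin -> Quito. Kevin is in Quito.
After move 8: Quito -> Seoul. Kevin is in Seoul.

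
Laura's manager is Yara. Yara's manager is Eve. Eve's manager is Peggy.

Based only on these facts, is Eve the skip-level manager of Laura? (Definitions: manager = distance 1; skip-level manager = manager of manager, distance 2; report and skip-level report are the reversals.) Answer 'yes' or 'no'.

Reconstructing the manager chain from the given facts:
  Peggy -> Eve -> Yara -> Laura
(each arrow means 'manager of the next')
Positions in the chain (0 = top):
  position of Peggy: 0
  position of Eve: 1
  position of Yara: 2
  position of Laura: 3

Eve is at position 1, Laura is at position 3; signed distance (j - i) = 2.
'skip-level manager' requires j - i = 2. Actual distance is 2, so the relation HOLDS.

Answer: yes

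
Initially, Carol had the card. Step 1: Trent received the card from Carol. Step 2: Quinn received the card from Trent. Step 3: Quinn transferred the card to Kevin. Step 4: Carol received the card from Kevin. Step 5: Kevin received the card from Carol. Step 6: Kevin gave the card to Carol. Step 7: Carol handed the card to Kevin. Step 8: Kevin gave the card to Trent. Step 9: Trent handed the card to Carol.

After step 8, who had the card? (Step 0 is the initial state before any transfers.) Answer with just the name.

Tracking the card holder through step 8:
After step 0 (start): Carol
After step 1: Trent
After step 2: Quinn
After step 3: Kevin
After step 4: Carol
After step 5: Kevin
After step 6: Carol
After step 7: Kevin
After step 8: Trent

At step 8, the holder is Trent.

Answer: Trent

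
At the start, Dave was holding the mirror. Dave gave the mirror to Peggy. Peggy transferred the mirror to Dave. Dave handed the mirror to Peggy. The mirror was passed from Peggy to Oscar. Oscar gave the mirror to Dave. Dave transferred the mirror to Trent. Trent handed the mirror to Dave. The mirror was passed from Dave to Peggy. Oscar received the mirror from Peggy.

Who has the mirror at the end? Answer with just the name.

Answer: Oscar

Derivation:
Tracking the mirror through each event:
Start: Dave has the mirror.
After event 1: Peggy has the mirror.
After event 2: Dave has the mirror.
After event 3: Peggy has the mirror.
After event 4: Oscar has the mirror.
After event 5: Dave has the mirror.
After event 6: Trent has the mirror.
After event 7: Dave has the mirror.
After event 8: Peggy has the mirror.
After event 9: Oscar has the mirror.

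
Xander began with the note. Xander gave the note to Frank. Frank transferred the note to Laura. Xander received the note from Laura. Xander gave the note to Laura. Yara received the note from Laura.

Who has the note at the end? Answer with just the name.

Tracking the note through each event:
Start: Xander has the note.
After event 1: Frank has the note.
After event 2: Laura has the note.
After event 3: Xander has the note.
After event 4: Laura has the note.
After event 5: Yara has the note.

Answer: Yara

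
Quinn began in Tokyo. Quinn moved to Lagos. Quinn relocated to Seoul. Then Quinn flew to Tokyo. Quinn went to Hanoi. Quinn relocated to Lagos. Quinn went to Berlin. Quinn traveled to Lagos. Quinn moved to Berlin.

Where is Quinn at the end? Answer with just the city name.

Tracking Quinn's location:
Start: Quinn is in Tokyo.
After move 1: Tokyo -> Lagos. Quinn is in Lagos.
After move 2: Lagos -> Seoul. Quinn is in Seoul.
After move 3: Seoul -> Tokyo. Quinn is in Tokyo.
After move 4: Tokyo -> Hanoi. Quinn is in Hanoi.
After move 5: Hanoi -> Lagos. Quinn is in Lagos.
After move 6: Lagos -> Berlin. Quinn is in Berlin.
After move 7: Berlin -> Lagos. Quinn is in Lagos.
After move 8: Lagos -> Berlin. Quinn is in Berlin.

Answer: Berlin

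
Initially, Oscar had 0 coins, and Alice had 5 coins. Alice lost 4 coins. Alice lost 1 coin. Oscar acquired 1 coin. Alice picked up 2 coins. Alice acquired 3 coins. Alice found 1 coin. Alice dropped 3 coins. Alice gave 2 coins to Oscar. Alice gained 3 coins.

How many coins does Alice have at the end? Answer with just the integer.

Tracking counts step by step:
Start: Oscar=0, Alice=5
Event 1 (Alice -4): Alice: 5 -> 1. State: Oscar=0, Alice=1
Event 2 (Alice -1): Alice: 1 -> 0. State: Oscar=0, Alice=0
Event 3 (Oscar +1): Oscar: 0 -> 1. State: Oscar=1, Alice=0
Event 4 (Alice +2): Alice: 0 -> 2. State: Oscar=1, Alice=2
Event 5 (Alice +3): Alice: 2 -> 5. State: Oscar=1, Alice=5
Event 6 (Alice +1): Alice: 5 -> 6. State: Oscar=1, Alice=6
Event 7 (Alice -3): Alice: 6 -> 3. State: Oscar=1, Alice=3
Event 8 (Alice -> Oscar, 2): Alice: 3 -> 1, Oscar: 1 -> 3. State: Oscar=3, Alice=1
Event 9 (Alice +3): Alice: 1 -> 4. State: Oscar=3, Alice=4

Alice's final count: 4

Answer: 4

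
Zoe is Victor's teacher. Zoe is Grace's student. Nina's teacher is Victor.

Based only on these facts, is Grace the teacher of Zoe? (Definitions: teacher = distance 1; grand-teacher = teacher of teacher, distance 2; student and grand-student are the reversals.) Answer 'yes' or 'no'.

Reconstructing the teacher chain from the given facts:
  Grace -> Zoe -> Victor -> Nina
(each arrow means 'teacher of the next')
Positions in the chain (0 = top):
  position of Grace: 0
  position of Zoe: 1
  position of Victor: 2
  position of Nina: 3

Grace is at position 0, Zoe is at position 1; signed distance (j - i) = 1.
'teacher' requires j - i = 1. Actual distance is 1, so the relation HOLDS.

Answer: yes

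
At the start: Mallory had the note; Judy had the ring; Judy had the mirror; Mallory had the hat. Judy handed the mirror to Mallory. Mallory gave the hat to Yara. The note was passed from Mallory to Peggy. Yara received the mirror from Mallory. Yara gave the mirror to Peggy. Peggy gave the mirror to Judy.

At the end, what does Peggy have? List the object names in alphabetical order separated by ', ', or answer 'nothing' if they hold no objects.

Answer: note

Derivation:
Tracking all object holders:
Start: note:Mallory, ring:Judy, mirror:Judy, hat:Mallory
Event 1 (give mirror: Judy -> Mallory). State: note:Mallory, ring:Judy, mirror:Mallory, hat:Mallory
Event 2 (give hat: Mallory -> Yara). State: note:Mallory, ring:Judy, mirror:Mallory, hat:Yara
Event 3 (give note: Mallory -> Peggy). State: note:Peggy, ring:Judy, mirror:Mallory, hat:Yara
Event 4 (give mirror: Mallory -> Yara). State: note:Peggy, ring:Judy, mirror:Yara, hat:Yara
Event 5 (give mirror: Yara -> Peggy). State: note:Peggy, ring:Judy, mirror:Peggy, hat:Yara
Event 6 (give mirror: Peggy -> Judy). State: note:Peggy, ring:Judy, mirror:Judy, hat:Yara

Final state: note:Peggy, ring:Judy, mirror:Judy, hat:Yara
Peggy holds: note.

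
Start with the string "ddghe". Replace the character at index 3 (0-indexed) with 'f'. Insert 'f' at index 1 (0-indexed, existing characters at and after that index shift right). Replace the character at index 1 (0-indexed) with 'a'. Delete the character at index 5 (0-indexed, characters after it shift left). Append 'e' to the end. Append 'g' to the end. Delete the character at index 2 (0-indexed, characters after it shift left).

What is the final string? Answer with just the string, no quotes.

Answer: dagfeg

Derivation:
Applying each edit step by step:
Start: "ddghe"
Op 1 (replace idx 3: 'h' -> 'f'): "ddghe" -> "ddgfe"
Op 2 (insert 'f' at idx 1): "ddgfe" -> "dfdgfe"
Op 3 (replace idx 1: 'f' -> 'a'): "dfdgfe" -> "dadgfe"
Op 4 (delete idx 5 = 'e'): "dadgfe" -> "dadgf"
Op 5 (append 'e'): "dadgf" -> "dadgfe"
Op 6 (append 'g'): "dadgfe" -> "dadgfeg"
Op 7 (delete idx 2 = 'd'): "dadgfeg" -> "dagfeg"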